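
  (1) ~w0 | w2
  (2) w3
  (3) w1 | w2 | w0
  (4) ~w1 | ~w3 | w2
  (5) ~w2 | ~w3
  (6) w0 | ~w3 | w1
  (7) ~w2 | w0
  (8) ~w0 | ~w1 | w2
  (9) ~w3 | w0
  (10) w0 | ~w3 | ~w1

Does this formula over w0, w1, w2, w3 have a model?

No

Unit clause (w3) forces w3 = 1.
Unit clause (~w2) forces w2 = 0.
Unit clause (~w0) forces w0 = 0.
That conflicts with the unit clause (w0).
No assignment satisfies every clause.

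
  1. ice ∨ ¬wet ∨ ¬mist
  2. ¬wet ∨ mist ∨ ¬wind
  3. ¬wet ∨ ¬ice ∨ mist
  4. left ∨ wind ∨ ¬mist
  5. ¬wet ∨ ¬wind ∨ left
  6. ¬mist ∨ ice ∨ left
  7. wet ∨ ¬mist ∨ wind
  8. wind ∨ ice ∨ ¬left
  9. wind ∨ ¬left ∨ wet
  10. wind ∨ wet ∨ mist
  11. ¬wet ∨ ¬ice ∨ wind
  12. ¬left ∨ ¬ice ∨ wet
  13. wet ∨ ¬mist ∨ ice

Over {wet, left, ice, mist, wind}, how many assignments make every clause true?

6

There are 2^5 = 32 truth assignments over (wet, left, ice, mist, wind).
Split on ice. With ice = True, the clauses containing ice are satisfied and ¬ice drops from the rest; 3 of the 2^4 = 16 assignments to the other variables satisfy what remains.
With ice = False, by the same count on the reduced clause set, 3 assignments work.
(One model: wet=F, left=F, ice=F, mist=F, wind=T.)
Total: 3 + 3 = 6.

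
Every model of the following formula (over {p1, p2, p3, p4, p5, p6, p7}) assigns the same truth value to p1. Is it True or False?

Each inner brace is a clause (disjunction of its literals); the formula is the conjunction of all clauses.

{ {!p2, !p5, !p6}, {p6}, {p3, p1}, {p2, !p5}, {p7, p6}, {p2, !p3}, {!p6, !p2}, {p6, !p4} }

True

Suppose p1 = false.
(p6) alone gives p6 = true.
(p3) alone gives p3 = true.
(p2) alone gives p2 = true.
Now (!p2) is unsatisfied and unit — conflict.
So every satisfying assignment has p1 = True.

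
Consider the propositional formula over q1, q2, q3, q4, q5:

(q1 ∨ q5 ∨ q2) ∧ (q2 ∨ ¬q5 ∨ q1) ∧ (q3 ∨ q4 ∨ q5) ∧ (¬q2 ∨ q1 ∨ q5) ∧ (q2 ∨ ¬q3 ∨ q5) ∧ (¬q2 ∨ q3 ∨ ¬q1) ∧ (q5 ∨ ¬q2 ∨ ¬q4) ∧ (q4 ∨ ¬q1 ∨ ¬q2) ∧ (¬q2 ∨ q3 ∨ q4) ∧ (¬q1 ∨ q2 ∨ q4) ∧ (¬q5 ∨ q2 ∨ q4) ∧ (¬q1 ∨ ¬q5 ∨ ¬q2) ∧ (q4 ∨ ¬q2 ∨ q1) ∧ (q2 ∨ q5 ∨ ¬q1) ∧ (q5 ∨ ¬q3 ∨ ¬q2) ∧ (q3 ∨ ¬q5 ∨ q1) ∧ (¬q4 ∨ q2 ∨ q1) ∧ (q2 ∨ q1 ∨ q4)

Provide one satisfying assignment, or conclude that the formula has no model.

q1: True,  q2: False,  q3: True,  q4: True,  q5: True

Case q1 = True:
Case q2 = False:
The clause (q4) is unit, so q4 = True.
The clause (q5) is unit, so q5 = True.
All clauses hold; q3 can take either value.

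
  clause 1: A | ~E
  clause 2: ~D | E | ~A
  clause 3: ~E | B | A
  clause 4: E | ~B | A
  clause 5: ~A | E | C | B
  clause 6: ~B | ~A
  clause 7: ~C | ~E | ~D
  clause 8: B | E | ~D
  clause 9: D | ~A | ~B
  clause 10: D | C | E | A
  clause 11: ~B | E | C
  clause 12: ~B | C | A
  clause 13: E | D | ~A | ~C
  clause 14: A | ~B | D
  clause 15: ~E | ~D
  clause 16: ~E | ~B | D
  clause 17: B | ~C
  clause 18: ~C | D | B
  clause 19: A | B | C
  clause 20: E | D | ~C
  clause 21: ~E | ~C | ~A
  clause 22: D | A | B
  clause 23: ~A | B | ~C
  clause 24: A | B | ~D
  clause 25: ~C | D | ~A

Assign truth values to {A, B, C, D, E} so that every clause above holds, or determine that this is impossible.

A ↦ 1, B ↦ 0, C ↦ 0, D ↦ 0, E ↦ 1

Branch on A: set A = 1.
Unit clause (~B) forces B = 0.
Unit clause (~C) forces C = 0.
Unit clause (E) forces E = 1.
Unit clause (~D) forces D = 0.
This assignment satisfies each clause.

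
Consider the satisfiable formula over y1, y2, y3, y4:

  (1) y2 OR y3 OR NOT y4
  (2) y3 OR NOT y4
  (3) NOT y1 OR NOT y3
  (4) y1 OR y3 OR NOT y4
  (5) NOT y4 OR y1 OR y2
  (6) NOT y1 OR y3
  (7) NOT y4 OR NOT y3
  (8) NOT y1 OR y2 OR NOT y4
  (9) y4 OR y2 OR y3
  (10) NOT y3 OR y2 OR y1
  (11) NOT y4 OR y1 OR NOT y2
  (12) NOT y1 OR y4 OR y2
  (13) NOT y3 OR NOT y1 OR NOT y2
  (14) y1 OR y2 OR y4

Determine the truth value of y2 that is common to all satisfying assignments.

Suppose y2 = false.
Suppose y3 = true.
The clause (NOT y1) is unit, so y1 = false.
That conflicts with the unit clause (y1).
So y3 must be the other value — set y3 = false.
The clause (NOT y4) is unit, so y4 = false.
That conflicts with the unit clause (y4).
Either choice for y3 ends in contradiction.
So every satisfying assignment has y2 = True.

True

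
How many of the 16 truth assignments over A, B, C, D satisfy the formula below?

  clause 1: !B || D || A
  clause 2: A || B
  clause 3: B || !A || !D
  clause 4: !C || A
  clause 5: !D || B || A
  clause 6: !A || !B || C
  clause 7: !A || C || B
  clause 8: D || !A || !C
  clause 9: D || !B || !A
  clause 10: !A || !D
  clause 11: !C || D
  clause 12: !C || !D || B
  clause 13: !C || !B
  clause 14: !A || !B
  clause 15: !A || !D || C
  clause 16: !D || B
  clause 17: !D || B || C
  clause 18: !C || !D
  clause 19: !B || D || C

1

There are 2^4 = 16 truth assignments over (A, B, C, D).
Check each against the 19 clauses (columns in the order A, B, C, D):
  F F F F  ✗ fails (A || B)
  F F F T  ✗ fails (A || B)
  F F T F  ✗ fails (A || B)
  F F T T  ✗ fails (A || B)
  F T F F  ✗ fails (!B || D || A)
  F T F T  ✓ satisfies all
  F T T F  ✗ fails (!B || D || A)
  F T T T  ✗ fails (!C || A)
  T F F F  ✗ fails (!A || C || B)
  T F F T  ✗ fails (B || !A || !D)
  T F T F  ✗ fails (D || !A || !C)
  T F T T  ✗ fails (B || !A || !D)
  T T F F  ✗ fails (!A || !B || C)
  T T F T  ✗ fails (!A || !B || C)
  T T T F  ✗ fails (D || !A || !C)
  T T T T  ✗ fails (!A || !D)
1 of the 16 rows is a model.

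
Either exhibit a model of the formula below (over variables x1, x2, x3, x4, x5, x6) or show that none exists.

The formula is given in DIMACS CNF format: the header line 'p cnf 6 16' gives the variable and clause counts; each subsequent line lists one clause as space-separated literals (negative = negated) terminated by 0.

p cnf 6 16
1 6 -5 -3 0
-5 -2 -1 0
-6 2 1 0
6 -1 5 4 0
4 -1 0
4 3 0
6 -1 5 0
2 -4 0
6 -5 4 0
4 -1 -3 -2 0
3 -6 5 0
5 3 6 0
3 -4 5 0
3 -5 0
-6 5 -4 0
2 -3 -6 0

x1 ↦ False, x2 ↦ True, x3 ↦ True, x4 ↦ False, x5 ↦ False, x6 ↦ True

Branch on x4: set x4 = False.
Unit clause (¬x1) forces x1 = False.
Unit clause (x3) forces x3 = True.
Branch on x6: set x6 = True.
Unit clause (x2) forces x2 = True.
All clauses hold; x5 can take either value.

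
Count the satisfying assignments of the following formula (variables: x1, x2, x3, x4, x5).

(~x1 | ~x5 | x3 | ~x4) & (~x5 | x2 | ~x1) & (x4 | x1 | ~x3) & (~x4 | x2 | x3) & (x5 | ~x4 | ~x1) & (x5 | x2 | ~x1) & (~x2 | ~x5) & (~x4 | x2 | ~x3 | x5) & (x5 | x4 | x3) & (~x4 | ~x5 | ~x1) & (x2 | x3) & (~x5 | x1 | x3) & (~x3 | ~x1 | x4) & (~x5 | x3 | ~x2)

3

There are 2^5 = 32 truth assignments over (x1, x2, x3, x4, x5).
Split on x1. With x1 = 1, the clauses containing x1 are satisfied and ~x1 drops from the rest; 0 of the 2^4 = 16 assignments to the other variables satisfy what remains.
With x1 = 0, by the same count on the reduced clause set, 3 assignments work.
Total: 0 + 3 = 3.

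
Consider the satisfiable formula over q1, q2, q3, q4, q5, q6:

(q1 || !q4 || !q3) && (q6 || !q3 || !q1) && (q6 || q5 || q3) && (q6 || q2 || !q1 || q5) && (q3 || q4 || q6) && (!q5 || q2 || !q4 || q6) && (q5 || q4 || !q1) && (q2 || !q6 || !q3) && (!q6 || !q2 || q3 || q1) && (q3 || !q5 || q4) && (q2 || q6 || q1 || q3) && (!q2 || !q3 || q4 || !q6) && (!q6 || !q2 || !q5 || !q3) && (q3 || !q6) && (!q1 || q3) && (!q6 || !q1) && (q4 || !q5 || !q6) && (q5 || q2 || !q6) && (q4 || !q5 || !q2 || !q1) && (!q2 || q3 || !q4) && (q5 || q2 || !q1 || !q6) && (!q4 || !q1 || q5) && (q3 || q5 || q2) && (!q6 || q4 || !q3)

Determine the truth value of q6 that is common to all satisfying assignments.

False

Suppose q6 = true.
(q3) alone gives q3 = true.
(q2) alone gives q2 = true.
(q4) alone gives q4 = true.
(q1) alone gives q1 = true.
But (!q1) is also a unit clause — contradiction.
So every satisfying assignment has q6 = False.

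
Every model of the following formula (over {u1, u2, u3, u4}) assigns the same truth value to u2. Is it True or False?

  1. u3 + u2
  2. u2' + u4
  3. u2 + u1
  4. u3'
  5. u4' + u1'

Suppose u2 = 0.
(u3) alone gives u3 = 1.
But (u3') is also a unit clause — contradiction.
So every satisfying assignment has u2 = True.

True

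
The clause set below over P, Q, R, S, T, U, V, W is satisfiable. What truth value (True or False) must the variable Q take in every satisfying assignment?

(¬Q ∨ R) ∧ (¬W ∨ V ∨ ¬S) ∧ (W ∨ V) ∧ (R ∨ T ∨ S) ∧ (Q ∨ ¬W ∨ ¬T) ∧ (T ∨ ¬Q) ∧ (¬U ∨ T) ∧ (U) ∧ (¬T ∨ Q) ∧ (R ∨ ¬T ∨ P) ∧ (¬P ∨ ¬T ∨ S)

Suppose Q = False.
The clause (U) is unit, so U = True.
The clause (T) is unit, so T = True.
That conflicts with the unit clause (¬T).
So every satisfying assignment has Q = True.

True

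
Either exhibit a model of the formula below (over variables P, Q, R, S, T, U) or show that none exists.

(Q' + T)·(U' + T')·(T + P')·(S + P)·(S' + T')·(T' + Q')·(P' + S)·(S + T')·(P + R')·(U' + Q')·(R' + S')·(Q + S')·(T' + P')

Branch on Q: set Q = 0.
Unit clause (S') forces S = 0.
Unit clause (P) forces P = 1.
That conflicts with the unit clause (P').
That branch fails; take Q = 1 instead.
Unit clause (T) forces T = 1.
That conflicts with the unit clause (T').
Neither Q = 1 nor Q = 0 works.

UNSATISFIABLE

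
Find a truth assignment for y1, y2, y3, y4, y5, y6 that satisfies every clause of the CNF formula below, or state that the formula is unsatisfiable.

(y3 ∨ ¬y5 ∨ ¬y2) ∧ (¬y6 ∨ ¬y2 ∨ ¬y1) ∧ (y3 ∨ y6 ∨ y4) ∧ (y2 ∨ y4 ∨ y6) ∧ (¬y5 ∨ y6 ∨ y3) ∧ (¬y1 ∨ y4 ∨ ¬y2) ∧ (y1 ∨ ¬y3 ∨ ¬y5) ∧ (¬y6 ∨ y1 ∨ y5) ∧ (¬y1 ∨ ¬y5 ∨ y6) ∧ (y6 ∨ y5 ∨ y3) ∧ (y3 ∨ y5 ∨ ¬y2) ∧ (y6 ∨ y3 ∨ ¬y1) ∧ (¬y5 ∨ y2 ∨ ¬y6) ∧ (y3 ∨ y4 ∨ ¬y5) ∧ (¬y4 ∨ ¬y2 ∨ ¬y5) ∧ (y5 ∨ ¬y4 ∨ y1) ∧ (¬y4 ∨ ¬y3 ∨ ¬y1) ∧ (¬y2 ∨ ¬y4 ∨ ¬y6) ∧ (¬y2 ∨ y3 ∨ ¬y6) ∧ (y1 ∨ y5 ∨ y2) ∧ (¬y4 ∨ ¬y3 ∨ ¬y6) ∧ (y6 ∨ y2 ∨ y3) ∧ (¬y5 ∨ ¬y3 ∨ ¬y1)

Case y3 = False:
Case y5 = False:
From the singleton clause (y6), y6 = True.
From the singleton clause (y1), y1 = True.
From the singleton clause (¬y2), y2 = False.
No clause remains; y4 is free.

y1=True, y2=False, y3=False, y4=False, y5=False, y6=True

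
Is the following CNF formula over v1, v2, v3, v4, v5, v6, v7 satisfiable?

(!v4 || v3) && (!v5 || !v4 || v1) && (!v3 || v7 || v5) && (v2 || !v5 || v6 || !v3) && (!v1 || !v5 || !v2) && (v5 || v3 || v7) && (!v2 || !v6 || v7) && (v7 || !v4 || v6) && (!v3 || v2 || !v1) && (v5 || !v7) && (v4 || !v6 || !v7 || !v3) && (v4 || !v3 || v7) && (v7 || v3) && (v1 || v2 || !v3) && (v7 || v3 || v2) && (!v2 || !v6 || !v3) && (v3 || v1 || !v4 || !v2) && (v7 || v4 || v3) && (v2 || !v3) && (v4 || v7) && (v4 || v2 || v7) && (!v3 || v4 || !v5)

Satisfiable

Case v4 = false:
(v7) alone gives v7 = true.
(v5) alone gives v5 = true.
(!v3) alone gives v3 = false.
Case v1 = false:
No clause remains; v2, v6 are free.
A satisfying assignment: v1 ↦ false; v2 ↦ false; v3 ↦ false; v4 ↦ false; v5 ↦ true; v6 ↦ false; v7 ↦ true.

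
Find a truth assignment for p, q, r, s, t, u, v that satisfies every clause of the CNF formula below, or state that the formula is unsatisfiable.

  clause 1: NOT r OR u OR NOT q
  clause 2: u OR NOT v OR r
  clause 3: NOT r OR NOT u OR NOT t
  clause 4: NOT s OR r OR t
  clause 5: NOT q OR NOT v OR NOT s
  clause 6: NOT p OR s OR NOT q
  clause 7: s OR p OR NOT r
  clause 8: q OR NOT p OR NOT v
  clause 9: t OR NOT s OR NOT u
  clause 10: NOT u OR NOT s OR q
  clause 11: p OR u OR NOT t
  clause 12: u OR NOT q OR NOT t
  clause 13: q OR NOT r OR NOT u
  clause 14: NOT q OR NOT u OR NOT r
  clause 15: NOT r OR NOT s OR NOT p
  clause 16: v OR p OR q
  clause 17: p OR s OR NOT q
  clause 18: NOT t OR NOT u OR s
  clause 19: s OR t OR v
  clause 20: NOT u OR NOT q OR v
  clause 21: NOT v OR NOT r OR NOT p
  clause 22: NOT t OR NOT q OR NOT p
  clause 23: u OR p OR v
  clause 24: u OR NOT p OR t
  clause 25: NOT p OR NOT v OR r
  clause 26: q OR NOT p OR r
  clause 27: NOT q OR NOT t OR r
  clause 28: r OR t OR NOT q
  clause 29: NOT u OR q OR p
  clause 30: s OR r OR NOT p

p ↦ false; q ↦ false; r ↦ true; s ↦ true; t ↦ false; u ↦ false; v ↦ true

Case r = true:
Case u = false:
Unit clause (NOT q) forces q = false.
Case s = true:
Unit clause (NOT p) forces p = false.
Unit clause (NOT t) forces t = false.
Unit clause (v) forces v = true.
All clauses are satisfied.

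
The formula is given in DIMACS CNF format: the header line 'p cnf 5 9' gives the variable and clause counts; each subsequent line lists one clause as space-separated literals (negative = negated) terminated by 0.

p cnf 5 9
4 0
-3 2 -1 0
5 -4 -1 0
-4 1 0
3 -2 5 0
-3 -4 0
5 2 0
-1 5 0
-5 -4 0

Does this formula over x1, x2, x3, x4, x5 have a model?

No, unsatisfiable

Unit clause (x4) forces x4 = True.
Unit clause (x1) forces x1 = True.
Unit clause (x5) forces x5 = True.
That conflicts with the unit clause (¬x5).
No assignment satisfies every clause.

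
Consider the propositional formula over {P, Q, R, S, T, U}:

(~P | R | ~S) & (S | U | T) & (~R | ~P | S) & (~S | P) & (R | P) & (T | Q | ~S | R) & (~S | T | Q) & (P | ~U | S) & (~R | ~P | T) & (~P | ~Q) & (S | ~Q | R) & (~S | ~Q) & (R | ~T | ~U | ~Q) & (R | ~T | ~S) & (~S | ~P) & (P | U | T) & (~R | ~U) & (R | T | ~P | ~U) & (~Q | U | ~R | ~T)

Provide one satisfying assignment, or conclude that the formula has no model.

P=1; Q=0; R=0; S=0; T=1; U=1

Try S = 0.
Try U = 1.
The clause (P) is unit, so P = 1.
The clause (~R) is unit, so R = 0.
The clause (~Q) is unit, so Q = 0.
The clause (T) is unit, so T = 1.
Every clause now holds.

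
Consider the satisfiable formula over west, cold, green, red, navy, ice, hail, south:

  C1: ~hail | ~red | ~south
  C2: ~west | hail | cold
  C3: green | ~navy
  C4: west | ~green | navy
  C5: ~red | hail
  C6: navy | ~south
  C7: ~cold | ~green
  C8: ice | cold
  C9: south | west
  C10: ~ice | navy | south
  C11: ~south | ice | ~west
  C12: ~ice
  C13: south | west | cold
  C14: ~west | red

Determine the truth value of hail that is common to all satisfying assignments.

Suppose hail = 0.
(~red) alone gives red = 0.
(~ice) alone gives ice = 0.
(cold) alone gives cold = 1.
(~green) alone gives green = 0.
(~navy) alone gives navy = 0.
(~south) alone gives south = 0.
(west) alone gives west = 1.
Now (~west) is unsatisfied and unit — conflict.
So every satisfying assignment has hail = True.

True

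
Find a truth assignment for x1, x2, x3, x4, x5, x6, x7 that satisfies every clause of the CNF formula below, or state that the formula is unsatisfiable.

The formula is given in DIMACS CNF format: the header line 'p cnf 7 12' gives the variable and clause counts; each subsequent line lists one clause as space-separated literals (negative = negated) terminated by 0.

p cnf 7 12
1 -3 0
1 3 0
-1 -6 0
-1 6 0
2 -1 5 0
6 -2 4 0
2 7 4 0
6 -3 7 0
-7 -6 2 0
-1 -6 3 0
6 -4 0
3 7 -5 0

UNSATISFIABLE

Try x1 = True.
Unit clause (¬x6) forces x6 = False.
But (x6) is also a unit clause — contradiction.
Undo x1 and try x1 = False.
Unit clause (¬x3) forces x3 = False.
But (x3) is also a unit clause — contradiction.
Either choice for x1 ends in contradiction.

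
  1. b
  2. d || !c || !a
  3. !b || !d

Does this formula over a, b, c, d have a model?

The clause (b) is unit, so b = true.
The clause (!d) is unit, so d = false.
Try c = false.
All clauses hold; a can take either value.
A satisfying assignment: a=false, b=true, c=false, d=false.

Yes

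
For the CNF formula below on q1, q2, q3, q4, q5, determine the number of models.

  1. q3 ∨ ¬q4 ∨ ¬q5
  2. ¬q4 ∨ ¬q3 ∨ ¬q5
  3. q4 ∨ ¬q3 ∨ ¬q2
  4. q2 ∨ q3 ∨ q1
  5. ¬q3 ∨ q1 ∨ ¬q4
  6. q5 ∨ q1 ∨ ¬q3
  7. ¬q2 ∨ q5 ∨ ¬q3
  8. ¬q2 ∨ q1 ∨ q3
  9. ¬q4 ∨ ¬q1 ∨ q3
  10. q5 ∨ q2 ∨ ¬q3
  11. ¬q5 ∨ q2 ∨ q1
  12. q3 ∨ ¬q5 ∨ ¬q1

3

There are 2^5 = 32 truth assignments over (q1, q2, q3, q4, q5).
Split on q1. With q1 = True, the clauses containing q1 are satisfied and ¬q1 drops from the rest; 3 of the 2^4 = 16 assignments to the other variables satisfy what remains.
With q1 = False, by the same count on the reduced clause set, 0 assignments work.
(One model: q1=T, q2=F, q3=F, q4=F, q5=F.)
Total: 3 + 0 = 3.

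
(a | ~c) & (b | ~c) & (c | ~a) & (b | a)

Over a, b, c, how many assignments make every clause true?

There are 2^3 = 8 truth assignments over (a, b, c).
Split on b. With b = 1, the clauses containing b are satisfied and ~b drops from the rest; 2 of the 2^2 = 4 assignments to the other variables satisfy what remains.
With b = 0, by the same count on the reduced clause set, 0 assignments work.
Total: 2 + 0 = 2.

2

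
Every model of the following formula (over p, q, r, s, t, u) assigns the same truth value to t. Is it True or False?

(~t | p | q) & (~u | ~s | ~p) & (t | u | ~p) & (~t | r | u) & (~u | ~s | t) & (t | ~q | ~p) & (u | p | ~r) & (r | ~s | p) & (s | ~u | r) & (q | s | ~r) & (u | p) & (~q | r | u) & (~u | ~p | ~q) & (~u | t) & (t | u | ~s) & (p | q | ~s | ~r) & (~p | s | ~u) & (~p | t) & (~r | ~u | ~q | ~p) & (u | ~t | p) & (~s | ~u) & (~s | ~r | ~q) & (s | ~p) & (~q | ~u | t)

Suppose t = 0.
(~u) alone gives u = 0.
(~p) alone gives p = 0.
But (p) is also a unit clause — contradiction.
So every satisfying assignment has t = True.

True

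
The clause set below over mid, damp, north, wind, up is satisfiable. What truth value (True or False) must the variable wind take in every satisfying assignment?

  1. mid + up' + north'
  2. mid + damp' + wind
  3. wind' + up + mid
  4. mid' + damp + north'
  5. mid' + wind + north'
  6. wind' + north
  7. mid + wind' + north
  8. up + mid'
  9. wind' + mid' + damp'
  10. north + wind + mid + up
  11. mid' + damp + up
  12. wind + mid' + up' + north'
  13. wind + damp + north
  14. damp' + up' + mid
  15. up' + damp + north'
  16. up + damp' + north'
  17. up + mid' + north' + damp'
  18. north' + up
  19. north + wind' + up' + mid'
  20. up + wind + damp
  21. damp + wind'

False

Suppose wind = 1.
(north) alone gives north = 1.
(up) alone gives up = 1.
(mid) alone gives mid = 1.
(damp) alone gives damp = 1.
Now (damp') is unsatisfied and unit — conflict.
So every satisfying assignment has wind = False.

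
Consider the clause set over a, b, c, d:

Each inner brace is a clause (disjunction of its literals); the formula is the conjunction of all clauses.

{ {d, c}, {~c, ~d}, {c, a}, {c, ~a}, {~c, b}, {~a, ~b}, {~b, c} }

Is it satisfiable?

Yes, satisfiable

Suppose d = 0.
From the singleton clause (c), c = 1.
From the singleton clause (b), b = 1.
From the singleton clause (~a), a = 0.
Every clause now holds.
A satisfying assignment: a ↦ 0; b ↦ 1; c ↦ 1; d ↦ 0.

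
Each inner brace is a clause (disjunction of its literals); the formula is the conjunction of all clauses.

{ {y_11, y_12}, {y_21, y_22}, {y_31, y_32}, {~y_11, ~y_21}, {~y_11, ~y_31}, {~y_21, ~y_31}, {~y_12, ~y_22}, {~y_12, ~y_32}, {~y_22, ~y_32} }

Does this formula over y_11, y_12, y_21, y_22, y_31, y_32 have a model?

No, unsatisfiable

Try y_11 = 1.
(~y_21) alone gives y_21 = 0.
(y_22) alone gives y_22 = 1.
(~y_31) alone gives y_31 = 0.
(y_32) alone gives y_32 = 1.
Now (~y_32) is unsatisfied and unit — conflict.
Undo y_11 and try y_11 = 0.
(y_12) alone gives y_12 = 1.
(~y_22) alone gives y_22 = 0.
(y_21) alone gives y_21 = 1.
(~y_31) alone gives y_31 = 0.
(y_32) alone gives y_32 = 1.
Now (~y_32) is unsatisfied and unit — conflict.
Both values of y_11 lead to a conflict.
No assignment satisfies every clause.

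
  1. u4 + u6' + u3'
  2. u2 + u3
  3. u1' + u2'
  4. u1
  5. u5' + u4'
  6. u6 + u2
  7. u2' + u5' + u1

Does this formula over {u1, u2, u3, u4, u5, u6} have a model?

Satisfiable

(u1) alone gives u1 = 1.
(u2') alone gives u2 = 0.
(u3) alone gives u3 = 1.
(u6) alone gives u6 = 1.
(u4) alone gives u4 = 1.
(u5') alone gives u5 = 0.
All clauses are satisfied.
A satisfying assignment: u1 ↦ 1, u2 ↦ 0, u3 ↦ 1, u4 ↦ 1, u5 ↦ 0, u6 ↦ 1.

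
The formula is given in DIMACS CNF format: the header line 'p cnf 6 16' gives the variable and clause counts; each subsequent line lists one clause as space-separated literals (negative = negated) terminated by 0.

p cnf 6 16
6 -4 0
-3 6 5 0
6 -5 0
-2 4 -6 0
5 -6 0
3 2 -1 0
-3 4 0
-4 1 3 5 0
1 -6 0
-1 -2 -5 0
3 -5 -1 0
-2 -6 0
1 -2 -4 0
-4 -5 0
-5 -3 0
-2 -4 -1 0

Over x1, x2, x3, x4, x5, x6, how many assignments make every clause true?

3

There are 2^6 = 64 truth assignments over (x1, x2, x3, x4, x5, x6).
Split on x4. With x4 = True, the clauses containing x4 are satisfied and ¬x4 drops from the rest; 0 of the 2^5 = 32 assignments to the other variables satisfy what remains.
With x4 = False, by the same count on the reduced clause set, 3 assignments work.
(One model: x1=F, x2=F, x3=F, x4=F, x5=F, x6=F.)
Total: 0 + 3 = 3.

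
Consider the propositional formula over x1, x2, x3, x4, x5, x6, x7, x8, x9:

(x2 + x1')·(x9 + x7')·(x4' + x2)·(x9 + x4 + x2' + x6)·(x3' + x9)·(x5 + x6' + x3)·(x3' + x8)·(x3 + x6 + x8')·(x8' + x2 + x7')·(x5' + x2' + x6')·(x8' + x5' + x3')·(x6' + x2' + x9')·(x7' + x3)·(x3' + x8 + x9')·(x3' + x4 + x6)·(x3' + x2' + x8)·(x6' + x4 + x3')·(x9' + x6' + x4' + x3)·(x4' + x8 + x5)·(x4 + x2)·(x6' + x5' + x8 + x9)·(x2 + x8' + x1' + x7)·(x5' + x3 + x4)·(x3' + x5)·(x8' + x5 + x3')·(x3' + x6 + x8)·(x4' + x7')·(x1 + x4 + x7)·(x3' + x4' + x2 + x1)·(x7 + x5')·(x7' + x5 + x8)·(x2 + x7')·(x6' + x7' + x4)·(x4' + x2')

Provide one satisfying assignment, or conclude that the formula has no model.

x1=1; x2=1; x3=0; x4=0; x5=0; x6=0; x7=0; x8=0; x9=1

Branch on x2: set x2 = 1.
From the singleton clause (x4'), x4 = 0.
Branch on x9: set x9 = 1.
From the singleton clause (x6'), x6 = 0.
From the singleton clause (x3'), x3 = 0.
From the singleton clause (x8'), x8 = 0.
From the singleton clause (x7'), x7 = 0.
From the singleton clause (x5'), x5 = 0.
From the singleton clause (x1), x1 = 1.
This assignment satisfies each clause.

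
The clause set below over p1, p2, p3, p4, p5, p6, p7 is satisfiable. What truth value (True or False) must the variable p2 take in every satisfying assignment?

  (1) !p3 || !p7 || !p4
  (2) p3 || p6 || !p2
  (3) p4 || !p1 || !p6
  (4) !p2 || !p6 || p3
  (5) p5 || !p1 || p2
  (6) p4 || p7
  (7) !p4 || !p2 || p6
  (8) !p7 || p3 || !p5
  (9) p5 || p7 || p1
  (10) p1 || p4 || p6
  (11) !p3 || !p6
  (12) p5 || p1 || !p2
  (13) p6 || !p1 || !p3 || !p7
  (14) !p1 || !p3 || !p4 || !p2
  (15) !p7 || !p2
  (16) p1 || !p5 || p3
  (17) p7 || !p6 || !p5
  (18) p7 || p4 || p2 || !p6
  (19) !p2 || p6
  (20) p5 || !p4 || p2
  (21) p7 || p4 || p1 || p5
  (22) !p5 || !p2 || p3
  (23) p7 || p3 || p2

Suppose p2 = true.
The clause (!p7) is unit, so p7 = false.
The clause (p4) is unit, so p4 = true.
The clause (p6) is unit, so p6 = true.
The clause (p3) is unit, so p3 = true.
But (!p3) is also a unit clause — contradiction.
So every satisfying assignment has p2 = False.

False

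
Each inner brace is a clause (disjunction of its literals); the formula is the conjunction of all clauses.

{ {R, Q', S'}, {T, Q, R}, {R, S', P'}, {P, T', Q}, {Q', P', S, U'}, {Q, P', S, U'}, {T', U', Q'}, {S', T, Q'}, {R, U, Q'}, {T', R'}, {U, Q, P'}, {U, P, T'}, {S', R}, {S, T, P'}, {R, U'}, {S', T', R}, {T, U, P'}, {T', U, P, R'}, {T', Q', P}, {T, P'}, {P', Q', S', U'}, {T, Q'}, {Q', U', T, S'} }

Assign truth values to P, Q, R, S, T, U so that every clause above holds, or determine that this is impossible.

Try T = 0.
The clause (P') is unit, so P = 0.
The clause (Q') is unit, so Q = 0.
The clause (R) is unit, so R = 1.
No clause remains; S, U are free.

P=0; Q=0; R=1; S=1; T=0; U=1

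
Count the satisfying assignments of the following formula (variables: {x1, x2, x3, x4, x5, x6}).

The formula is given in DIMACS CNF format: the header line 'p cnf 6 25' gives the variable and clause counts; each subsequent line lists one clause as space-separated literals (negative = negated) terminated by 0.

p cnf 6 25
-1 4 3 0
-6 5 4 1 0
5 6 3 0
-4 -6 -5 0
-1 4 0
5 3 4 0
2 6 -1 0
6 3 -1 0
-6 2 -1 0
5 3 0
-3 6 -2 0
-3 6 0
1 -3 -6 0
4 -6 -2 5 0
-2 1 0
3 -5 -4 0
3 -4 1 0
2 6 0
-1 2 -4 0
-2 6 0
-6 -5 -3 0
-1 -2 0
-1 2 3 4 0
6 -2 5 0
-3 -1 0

There are 2^6 = 64 truth assignments over (x1, x2, x3, x4, x5, x6).
Split on x6. With x6 = True, the clauses containing x6 are satisfied and ¬x6 drops from the rest; 1 of the 2^5 = 32 assignments to the other variables satisfy what remains.
With x6 = False, by the same count on the reduced clause set, 0 assignments work.
Total: 1 + 0 = 1.

1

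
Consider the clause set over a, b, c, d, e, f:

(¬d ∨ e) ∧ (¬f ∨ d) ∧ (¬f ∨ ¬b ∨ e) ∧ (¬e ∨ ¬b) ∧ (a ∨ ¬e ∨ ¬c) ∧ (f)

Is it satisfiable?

Unit clause (f) forces f = True.
Unit clause (d) forces d = True.
Unit clause (e) forces e = True.
Unit clause (¬b) forces b = False.
Try a = False.
Unit clause (¬c) forces c = False.
All clauses are satisfied.
A satisfying assignment: a ↦ False,  b ↦ False,  c ↦ False,  d ↦ True,  e ↦ True,  f ↦ True.

Satisfiable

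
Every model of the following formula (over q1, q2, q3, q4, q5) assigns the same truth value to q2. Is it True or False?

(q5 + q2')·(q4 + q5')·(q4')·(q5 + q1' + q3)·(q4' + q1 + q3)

Suppose q2 = 1.
The clause (q5) is unit, so q5 = 1.
The clause (q4) is unit, so q4 = 1.
That conflicts with the unit clause (q4').
So every satisfying assignment has q2 = False.

False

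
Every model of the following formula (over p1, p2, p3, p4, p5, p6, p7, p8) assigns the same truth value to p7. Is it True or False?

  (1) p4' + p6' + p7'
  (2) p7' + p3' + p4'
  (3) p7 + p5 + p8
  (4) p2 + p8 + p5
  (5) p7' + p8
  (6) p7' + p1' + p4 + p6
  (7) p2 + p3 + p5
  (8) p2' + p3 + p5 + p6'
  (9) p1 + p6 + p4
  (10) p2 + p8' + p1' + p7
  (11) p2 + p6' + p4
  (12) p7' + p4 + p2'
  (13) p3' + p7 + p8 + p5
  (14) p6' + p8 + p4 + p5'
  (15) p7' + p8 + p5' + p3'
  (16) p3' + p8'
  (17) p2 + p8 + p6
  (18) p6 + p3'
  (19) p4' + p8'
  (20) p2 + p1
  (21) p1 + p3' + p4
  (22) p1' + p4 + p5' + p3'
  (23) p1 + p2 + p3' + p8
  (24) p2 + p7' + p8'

Suppose p7 = 1.
The clause (p8) is unit, so p8 = 1.
The clause (p3') is unit, so p3 = 0.
The clause (p4') is unit, so p4 = 0.
The clause (p2') is unit, so p2 = 0.
Now (p2) is unsatisfied and unit — conflict.
So every satisfying assignment has p7 = False.

False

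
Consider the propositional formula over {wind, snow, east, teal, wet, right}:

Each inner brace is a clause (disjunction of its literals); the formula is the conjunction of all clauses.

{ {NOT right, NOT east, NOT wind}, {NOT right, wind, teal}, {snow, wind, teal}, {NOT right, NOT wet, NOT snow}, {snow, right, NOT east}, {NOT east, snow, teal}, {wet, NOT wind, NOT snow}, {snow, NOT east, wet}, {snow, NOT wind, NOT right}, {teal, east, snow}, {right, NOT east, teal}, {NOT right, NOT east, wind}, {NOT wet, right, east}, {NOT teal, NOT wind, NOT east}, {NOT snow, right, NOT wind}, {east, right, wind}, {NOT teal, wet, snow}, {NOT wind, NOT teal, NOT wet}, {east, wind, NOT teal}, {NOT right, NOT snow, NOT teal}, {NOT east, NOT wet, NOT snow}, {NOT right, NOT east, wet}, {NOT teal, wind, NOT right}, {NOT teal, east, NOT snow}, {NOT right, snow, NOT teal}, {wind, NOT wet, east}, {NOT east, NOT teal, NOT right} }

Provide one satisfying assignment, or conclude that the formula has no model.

Suppose right = false.
Suppose snow = true.
(NOT wind) alone gives wind = false.
(east) alone gives east = true.
(teal) alone gives teal = true.
(NOT wet) alone gives wet = false.
All clauses are satisfied.

wind: false,  snow: true,  east: true,  teal: true,  wet: false,  right: false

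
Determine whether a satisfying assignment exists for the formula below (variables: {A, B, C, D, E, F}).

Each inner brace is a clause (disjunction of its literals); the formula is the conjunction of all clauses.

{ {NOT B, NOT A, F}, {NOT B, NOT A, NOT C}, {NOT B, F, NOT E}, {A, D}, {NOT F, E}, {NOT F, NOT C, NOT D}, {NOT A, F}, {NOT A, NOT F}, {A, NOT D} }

Suppose A = true.
The clause (F) is unit, so F = true.
But (NOT F) is also a unit clause — contradiction.
So A must be the other value — set A = false.
The clause (D) is unit, so D = true.
But (NOT D) is also a unit clause — contradiction.
Either choice for A ends in contradiction.
No assignment satisfies every clause.

No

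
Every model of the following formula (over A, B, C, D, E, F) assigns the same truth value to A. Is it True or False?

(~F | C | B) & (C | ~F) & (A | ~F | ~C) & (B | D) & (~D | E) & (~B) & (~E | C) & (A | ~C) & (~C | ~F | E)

True

Suppose A = 0.
Unit clause (~B) forces B = 0.
Unit clause (D) forces D = 1.
Unit clause (E) forces E = 1.
Unit clause (C) forces C = 1.
That conflicts with the unit clause (~C).
So every satisfying assignment has A = True.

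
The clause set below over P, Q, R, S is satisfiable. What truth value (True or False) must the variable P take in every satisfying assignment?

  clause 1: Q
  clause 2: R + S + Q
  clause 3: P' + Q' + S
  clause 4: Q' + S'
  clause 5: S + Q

Suppose P = 1.
From the singleton clause (Q), Q = 1.
From the singleton clause (S), S = 1.
But (S') is also a unit clause — contradiction.
So every satisfying assignment has P = False.

False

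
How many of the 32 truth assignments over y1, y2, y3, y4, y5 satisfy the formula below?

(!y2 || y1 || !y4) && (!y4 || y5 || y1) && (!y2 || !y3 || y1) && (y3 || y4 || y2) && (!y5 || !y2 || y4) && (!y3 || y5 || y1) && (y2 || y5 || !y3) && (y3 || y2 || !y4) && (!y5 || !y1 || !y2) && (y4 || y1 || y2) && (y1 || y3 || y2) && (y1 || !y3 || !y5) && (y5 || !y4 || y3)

6

There are 2^5 = 32 truth assignments over (y1, y2, y3, y4, y5).
Split on y1. With y1 = true, the clauses containing y1 are satisfied and !y1 drops from the rest; 5 of the 2^4 = 16 assignments to the other variables satisfy what remains.
With y1 = false, by the same count on the reduced clause set, 1 assignment works.
(One model: y1=F, y2=T, y3=F, y4=F, y5=F.)
Total: 5 + 1 = 6.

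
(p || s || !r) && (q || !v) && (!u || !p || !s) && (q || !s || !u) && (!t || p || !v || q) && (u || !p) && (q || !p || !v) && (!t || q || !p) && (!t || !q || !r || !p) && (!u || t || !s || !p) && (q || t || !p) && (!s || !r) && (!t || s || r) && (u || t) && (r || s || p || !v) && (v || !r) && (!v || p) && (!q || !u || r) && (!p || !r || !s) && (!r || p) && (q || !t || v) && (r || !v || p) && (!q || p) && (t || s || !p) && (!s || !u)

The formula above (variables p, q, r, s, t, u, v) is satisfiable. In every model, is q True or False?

Suppose q = true.
(p) alone gives p = true.
(u) alone gives u = true.
(!s) alone gives s = false.
(r) alone gives r = true.
(!t) alone gives t = false.
Now (t) is unsatisfied and unit — conflict.
So every satisfying assignment has q = False.

False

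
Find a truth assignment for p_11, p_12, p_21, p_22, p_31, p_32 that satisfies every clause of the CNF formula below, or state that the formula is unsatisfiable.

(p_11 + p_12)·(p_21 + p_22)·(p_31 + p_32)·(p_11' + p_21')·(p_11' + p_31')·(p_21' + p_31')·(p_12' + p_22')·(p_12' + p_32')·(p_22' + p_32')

Suppose p_11 = 1.
The clause (p_21') is unit, so p_21 = 0.
The clause (p_22) is unit, so p_22 = 1.
The clause (p_31') is unit, so p_31 = 0.
The clause (p_32) is unit, so p_32 = 1.
That conflicts with the unit clause (p_32').
Backtrack on p_11: now try p_11 = 0.
The clause (p_12) is unit, so p_12 = 1.
The clause (p_22') is unit, so p_22 = 0.
The clause (p_21) is unit, so p_21 = 1.
The clause (p_31') is unit, so p_31 = 0.
The clause (p_32) is unit, so p_32 = 1.
That conflicts with the unit clause (p_32').
Neither p_11 = 1 nor p_11 = 0 works.

UNSATISFIABLE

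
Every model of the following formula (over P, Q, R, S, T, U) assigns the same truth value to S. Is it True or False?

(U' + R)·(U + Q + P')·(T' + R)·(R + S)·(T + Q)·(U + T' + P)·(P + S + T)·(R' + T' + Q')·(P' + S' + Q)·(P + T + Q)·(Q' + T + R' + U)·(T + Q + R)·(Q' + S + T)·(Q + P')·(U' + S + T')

Suppose S = 0.
From the singleton clause (R), R = 1.
Try T = 1.
From the singleton clause (Q'), Q = 0.
From the singleton clause (P'), P = 0.
From the singleton clause (U), U = 1.
Now (U') is unsatisfied and unit — conflict.
That branch fails; take T = 0 instead.
From the singleton clause (Q), Q = 1.
Now (Q') is unsatisfied and unit — conflict.
Both values of T lead to a conflict.
So every satisfying assignment has S = True.

True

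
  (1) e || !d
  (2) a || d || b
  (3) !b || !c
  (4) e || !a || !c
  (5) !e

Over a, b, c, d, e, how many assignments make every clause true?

There are 2^5 = 32 truth assignments over (a, b, c, d, e).
Split on c. With c = true, the clauses containing c are satisfied and !c drops from the rest; 0 of the 2^4 = 16 assignments to the other variables satisfy what remains.
With c = false, by the same count on the reduced clause set, 3 assignments work.
(One model: a=F, b=T, c=F, d=F, e=F.)
Total: 0 + 3 = 3.

3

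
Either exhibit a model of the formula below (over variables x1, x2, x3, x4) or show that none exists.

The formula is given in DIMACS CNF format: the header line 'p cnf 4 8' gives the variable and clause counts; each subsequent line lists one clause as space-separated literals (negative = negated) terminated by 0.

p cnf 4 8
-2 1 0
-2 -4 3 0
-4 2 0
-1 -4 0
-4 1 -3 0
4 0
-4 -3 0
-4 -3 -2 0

(x4) alone gives x4 = True.
(x2) alone gives x2 = True.
(x1) alone gives x1 = True.
But (¬x1) is also a unit clause — contradiction.

UNSATISFIABLE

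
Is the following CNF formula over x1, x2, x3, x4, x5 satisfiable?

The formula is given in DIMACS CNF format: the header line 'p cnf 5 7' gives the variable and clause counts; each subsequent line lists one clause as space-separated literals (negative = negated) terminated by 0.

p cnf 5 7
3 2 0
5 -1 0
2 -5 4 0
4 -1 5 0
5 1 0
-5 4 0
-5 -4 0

Branch on x3: set x3 = True.
Branch on x5: set x5 = True.
From the singleton clause (x4), x4 = True.
That conflicts with the unit clause (¬x4).
So x5 must be the other value — set x5 = False.
From the singleton clause (¬x1), x1 = False.
That conflicts with the unit clause (x1).
Neither x5 = True nor x5 = False works.
So x3 must be the other value — set x3 = False.
From the singleton clause (x2), x2 = True.
Branch on x5: set x5 = True.
From the singleton clause (x4), x4 = True.
That conflicts with the unit clause (¬x4).
So x5 must be the other value — set x5 = False.
From the singleton clause (¬x1), x1 = False.
That conflicts with the unit clause (x1).
Neither x5 = True nor x5 = False works.
Neither x3 = True nor x3 = False works.
No assignment satisfies every clause.

No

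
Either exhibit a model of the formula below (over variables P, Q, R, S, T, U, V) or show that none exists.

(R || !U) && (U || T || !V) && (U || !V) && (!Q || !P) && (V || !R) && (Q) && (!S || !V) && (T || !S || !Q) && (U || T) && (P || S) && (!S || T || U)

P=false,  Q=true,  R=false,  S=true,  T=true,  U=false,  V=false

(Q) alone gives Q = true.
(!P) alone gives P = false.
(S) alone gives S = true.
(!V) alone gives V = false.
(!R) alone gives R = false.
(!U) alone gives U = false.
(T) alone gives T = true.
This assignment satisfies each clause.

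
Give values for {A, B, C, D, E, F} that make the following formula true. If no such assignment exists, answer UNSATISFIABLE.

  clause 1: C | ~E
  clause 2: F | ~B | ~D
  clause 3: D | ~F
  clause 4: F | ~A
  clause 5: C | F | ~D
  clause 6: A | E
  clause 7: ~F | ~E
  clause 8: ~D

A: 0; B: 1; C: 1; D: 0; E: 1; F: 0

From the singleton clause (~D), D = 0.
From the singleton clause (~F), F = 0.
From the singleton clause (~A), A = 0.
From the singleton clause (E), E = 1.
From the singleton clause (C), C = 1.
Every clause is now satisfied; B is unconstrained.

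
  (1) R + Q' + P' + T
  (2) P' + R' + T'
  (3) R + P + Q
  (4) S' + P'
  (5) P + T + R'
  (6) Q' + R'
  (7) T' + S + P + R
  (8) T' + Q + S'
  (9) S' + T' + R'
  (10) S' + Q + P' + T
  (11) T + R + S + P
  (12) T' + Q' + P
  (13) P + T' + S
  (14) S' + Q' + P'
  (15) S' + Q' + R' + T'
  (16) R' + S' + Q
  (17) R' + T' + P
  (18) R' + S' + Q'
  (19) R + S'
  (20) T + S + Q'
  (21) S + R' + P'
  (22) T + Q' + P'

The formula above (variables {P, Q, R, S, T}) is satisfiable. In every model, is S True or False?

Suppose S = 1.
Unit clause (P') forces P = 0.
Unit clause (R) forces R = 1.
Unit clause (T) forces T = 1.
That conflicts with the unit clause (T').
So every satisfying assignment has S = False.

False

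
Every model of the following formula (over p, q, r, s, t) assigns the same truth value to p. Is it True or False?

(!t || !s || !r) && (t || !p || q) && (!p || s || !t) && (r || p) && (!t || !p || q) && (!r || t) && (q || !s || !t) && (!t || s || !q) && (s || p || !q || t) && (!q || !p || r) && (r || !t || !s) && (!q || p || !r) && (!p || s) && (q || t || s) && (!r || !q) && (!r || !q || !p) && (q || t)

False

Suppose p = true.
From the singleton clause (s), s = true.
Case t = false:
From the singleton clause (q), q = true.
From the singleton clause (!r), r = false.
Now (r) is unsatisfied and unit — conflict.
So t must be the other value — set t = true.
From the singleton clause (!r), r = false.
Now (r) is unsatisfied and unit — conflict.
Either choice for t ends in contradiction.
So every satisfying assignment has p = False.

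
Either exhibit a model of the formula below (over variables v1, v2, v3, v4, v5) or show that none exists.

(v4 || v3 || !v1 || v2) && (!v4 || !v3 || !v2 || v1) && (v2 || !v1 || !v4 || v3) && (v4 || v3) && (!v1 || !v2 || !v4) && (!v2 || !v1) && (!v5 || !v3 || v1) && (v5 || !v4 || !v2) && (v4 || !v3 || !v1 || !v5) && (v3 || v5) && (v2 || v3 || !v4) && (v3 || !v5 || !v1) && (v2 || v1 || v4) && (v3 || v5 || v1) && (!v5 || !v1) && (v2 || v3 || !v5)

Try v4 = true.
Try v1 = false.
Try v3 = false.
From the singleton clause (v5), v5 = true.
From the singleton clause (v2), v2 = true.
All clauses are satisfied.

v1 ↦ false, v2 ↦ true, v3 ↦ false, v4 ↦ true, v5 ↦ true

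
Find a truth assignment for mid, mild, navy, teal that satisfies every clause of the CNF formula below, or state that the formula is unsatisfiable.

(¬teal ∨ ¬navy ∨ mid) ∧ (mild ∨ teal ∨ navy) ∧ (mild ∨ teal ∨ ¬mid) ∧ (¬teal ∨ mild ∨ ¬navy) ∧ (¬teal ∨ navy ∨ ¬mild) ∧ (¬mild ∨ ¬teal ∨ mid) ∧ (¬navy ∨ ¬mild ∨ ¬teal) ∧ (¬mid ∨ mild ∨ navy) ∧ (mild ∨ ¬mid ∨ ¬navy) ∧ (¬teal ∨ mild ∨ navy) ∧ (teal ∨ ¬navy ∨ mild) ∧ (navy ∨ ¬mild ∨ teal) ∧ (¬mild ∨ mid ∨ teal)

mid=True,  mild=True,  navy=True,  teal=False

Branch on teal: set teal = False.
Branch on mild: set mild = True.
(navy) alone gives navy = True.
(mid) alone gives mid = True.
All clauses are satisfied.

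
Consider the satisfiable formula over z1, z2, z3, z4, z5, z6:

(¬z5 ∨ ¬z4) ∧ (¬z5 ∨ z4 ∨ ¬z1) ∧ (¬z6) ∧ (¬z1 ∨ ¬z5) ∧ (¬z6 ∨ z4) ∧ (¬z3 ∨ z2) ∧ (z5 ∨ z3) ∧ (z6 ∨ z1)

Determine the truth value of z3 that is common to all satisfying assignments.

Suppose z3 = False.
Unit clause (¬z6) forces z6 = False.
Unit clause (z5) forces z5 = True.
Unit clause (¬z4) forces z4 = False.
Unit clause (¬z1) forces z1 = False.
That conflicts with the unit clause (z1).
So every satisfying assignment has z3 = True.

True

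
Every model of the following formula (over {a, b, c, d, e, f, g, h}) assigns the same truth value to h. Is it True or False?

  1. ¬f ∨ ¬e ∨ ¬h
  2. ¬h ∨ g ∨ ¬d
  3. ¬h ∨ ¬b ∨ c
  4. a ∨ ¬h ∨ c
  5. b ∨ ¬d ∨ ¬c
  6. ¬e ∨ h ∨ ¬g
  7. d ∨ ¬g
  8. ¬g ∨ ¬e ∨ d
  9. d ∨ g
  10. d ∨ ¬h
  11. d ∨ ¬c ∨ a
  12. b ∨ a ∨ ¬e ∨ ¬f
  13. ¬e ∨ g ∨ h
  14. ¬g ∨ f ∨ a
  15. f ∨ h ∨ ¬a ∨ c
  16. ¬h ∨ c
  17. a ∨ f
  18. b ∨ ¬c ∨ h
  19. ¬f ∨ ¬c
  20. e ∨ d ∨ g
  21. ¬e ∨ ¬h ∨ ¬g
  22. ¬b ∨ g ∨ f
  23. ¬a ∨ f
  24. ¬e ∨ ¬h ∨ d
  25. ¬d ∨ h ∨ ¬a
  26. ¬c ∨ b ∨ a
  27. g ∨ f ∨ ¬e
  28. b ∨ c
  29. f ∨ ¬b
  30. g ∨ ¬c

False

Suppose h = True.
(d) alone gives d = True.
(g) alone gives g = True.
(c) alone gives c = True.
(b) alone gives b = True.
(¬f) alone gives f = False.
Now (f) is unsatisfied and unit — conflict.
So every satisfying assignment has h = False.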